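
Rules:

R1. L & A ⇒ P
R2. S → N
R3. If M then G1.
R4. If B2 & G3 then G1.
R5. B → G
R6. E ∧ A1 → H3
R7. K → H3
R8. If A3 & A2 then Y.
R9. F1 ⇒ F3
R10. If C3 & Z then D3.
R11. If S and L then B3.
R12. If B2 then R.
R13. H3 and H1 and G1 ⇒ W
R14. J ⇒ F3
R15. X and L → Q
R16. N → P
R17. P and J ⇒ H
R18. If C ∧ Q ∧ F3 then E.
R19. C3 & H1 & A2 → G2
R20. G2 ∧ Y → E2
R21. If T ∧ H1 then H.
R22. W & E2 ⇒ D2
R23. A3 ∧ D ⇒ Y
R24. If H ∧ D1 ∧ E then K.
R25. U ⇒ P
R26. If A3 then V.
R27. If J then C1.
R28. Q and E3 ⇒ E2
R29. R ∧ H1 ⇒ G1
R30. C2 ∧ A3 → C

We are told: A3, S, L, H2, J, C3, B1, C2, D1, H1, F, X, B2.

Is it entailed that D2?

No

Forward chaining from the given facts derives: N, B3, R, F3, Q, P, H, V, C1, G1, C, E, K, H3, W.
The only rule concluding D2 is R22, which needs E2; that is never established.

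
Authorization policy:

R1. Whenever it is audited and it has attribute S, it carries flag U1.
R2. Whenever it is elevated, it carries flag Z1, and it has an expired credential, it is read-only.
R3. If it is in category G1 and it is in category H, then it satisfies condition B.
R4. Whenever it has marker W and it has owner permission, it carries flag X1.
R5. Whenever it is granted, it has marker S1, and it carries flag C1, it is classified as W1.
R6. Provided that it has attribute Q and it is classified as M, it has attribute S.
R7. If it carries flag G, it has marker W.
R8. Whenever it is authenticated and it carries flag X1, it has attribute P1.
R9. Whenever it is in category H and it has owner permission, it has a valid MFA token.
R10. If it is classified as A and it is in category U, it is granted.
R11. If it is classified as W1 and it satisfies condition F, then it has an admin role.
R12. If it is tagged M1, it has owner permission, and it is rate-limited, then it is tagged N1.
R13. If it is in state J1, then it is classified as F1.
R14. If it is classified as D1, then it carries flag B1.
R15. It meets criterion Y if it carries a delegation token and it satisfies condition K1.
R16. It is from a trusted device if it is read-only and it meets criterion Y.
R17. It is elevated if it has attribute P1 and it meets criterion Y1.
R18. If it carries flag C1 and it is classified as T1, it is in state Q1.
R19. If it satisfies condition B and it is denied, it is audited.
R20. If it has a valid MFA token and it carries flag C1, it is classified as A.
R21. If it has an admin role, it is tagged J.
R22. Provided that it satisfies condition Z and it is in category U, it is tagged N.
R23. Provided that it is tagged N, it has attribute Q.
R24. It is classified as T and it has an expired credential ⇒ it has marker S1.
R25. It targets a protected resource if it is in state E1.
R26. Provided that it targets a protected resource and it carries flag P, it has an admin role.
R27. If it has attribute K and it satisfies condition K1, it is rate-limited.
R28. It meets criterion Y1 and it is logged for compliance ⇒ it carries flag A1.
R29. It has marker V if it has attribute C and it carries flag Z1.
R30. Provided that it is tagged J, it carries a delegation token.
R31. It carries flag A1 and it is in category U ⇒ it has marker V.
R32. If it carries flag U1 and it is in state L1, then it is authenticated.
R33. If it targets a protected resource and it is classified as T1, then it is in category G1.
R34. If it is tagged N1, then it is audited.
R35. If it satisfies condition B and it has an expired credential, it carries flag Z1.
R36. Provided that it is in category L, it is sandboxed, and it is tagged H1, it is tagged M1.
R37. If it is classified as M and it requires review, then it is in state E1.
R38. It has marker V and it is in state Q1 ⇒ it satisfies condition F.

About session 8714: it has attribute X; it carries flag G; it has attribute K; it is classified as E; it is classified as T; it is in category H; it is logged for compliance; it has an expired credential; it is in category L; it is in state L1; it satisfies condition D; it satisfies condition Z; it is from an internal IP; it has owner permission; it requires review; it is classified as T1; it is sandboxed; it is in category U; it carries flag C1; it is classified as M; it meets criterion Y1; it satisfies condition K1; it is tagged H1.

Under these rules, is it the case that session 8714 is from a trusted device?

Yes

By R7 (it carries flag G): it has marker W.
By R9 (it is in category H, it has owner permission): it has a valid MFA token.
By R18 (it carries flag C1, it is classified as T1): it is in state Q1.
By R20 (it has a valid MFA token, it carries flag C1): it is classified as A.
By R22 (it satisfies condition Z, it is in category U): it is tagged N.
By R23 (it is tagged N): it has attribute Q.
By R24 (it is classified as T, it has an expired credential): it has marker S1.
By R27 (it has attribute K, it satisfies condition K1): it is rate-limited.
By R28 (it meets criterion Y1, it is logged for compliance): it carries flag A1.
By R31 (it carries flag A1, it is in category U): it has marker V.
By R36 (it is in category L, it is sandboxed, it is tagged H1): it is tagged M1.
By R37 (it is classified as M, it requires review): it is in state E1.
By R38 (it has marker V, it is in state Q1): it satisfies condition F.
By R4 (it has marker W, it has owner permission): it carries flag X1.
By R6 (it has attribute Q, it is classified as M): it has attribute S.
By R10 (it is classified as A, it is in category U): it is granted.
By R12 (it is tagged M1, it has owner permission, it is rate-limited): it is tagged N1.
By R25 (it is in state E1): it targets a protected resource.
By R33 (it targets a protected resource, it is classified as T1): it is in category G1.
By R34 (it is tagged N1): it is audited.
By R1 (it is audited, it has attribute S): it carries flag U1.
By R3 (it is in category G1, it is in category H): it satisfies condition B.
By R5 (it is granted, it has marker S1, it carries flag C1): it is classified as W1.
By R11 (it is classified as W1, it satisfies condition F): it has an admin role.
By R21 (it has an admin role): it is tagged J.
By R30 (it is tagged J): it carries a delegation token.
By R32 (it carries flag U1, it is in state L1): it is authenticated.
By R35 (it satisfies condition B, it has an expired credential): it carries flag Z1.
By R8 (it is authenticated, it carries flag X1): it has attribute P1.
By R15 (it carries a delegation token, it satisfies condition K1): it meets criterion Y.
By R17 (it has attribute P1, it meets criterion Y1): it is elevated.
By R2 (it is elevated, it carries flag Z1, it has an expired credential): it is read-only.
By R16 (it is read-only, it meets criterion Y): it is from a trusted device.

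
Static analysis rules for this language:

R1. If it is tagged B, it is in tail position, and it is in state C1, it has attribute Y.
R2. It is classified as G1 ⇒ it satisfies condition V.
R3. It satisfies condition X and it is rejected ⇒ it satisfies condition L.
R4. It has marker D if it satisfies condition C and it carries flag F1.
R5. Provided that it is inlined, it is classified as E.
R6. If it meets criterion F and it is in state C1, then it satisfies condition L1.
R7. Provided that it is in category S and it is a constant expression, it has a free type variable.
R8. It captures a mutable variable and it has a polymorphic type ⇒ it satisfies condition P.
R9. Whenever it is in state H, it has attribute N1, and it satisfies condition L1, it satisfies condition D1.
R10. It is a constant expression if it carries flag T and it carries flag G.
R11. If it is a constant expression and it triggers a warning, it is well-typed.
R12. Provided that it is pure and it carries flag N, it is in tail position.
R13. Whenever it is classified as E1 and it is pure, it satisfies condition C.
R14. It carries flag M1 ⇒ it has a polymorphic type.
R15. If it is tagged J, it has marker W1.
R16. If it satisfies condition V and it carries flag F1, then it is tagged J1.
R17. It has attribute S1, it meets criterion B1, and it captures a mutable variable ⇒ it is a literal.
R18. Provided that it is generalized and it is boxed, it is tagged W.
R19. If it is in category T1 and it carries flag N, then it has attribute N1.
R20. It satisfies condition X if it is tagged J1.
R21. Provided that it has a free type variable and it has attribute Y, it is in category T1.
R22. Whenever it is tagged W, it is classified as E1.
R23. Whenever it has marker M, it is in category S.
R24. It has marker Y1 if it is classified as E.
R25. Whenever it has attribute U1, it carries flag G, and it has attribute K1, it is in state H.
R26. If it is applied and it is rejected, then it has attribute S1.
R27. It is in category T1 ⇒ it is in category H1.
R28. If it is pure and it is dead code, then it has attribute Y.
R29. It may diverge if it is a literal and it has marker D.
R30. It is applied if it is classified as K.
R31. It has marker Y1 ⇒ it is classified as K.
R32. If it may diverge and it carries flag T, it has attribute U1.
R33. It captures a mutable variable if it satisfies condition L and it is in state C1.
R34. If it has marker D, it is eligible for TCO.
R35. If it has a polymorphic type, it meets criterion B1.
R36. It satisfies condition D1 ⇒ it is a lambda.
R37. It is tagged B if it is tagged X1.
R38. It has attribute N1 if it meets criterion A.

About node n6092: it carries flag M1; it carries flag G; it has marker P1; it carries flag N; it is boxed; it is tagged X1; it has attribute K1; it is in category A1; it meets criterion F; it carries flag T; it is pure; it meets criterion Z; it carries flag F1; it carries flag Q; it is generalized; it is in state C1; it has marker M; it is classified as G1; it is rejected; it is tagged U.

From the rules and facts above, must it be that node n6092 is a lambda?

No

Forward chaining from the given facts derives: satisfies condition V, satisfies condition L1, is a constant expression, is in tail position, has a polymorphic type, is tagged J1, is tagged W, satisfies condition X, is classified as E1, is in category S, meets criterion B1, is tagged B, has attribute Y, satisfies condition L, has a free type variable, satisfies condition C, is in category T1, is in category H1, captures a mutable variable, has marker D, satisfies condition P, has attribute N1, is eligible for TCO.
The only rule concluding "it is a lambda" is R36, which needs "it satisfies condition D1"; that is never established.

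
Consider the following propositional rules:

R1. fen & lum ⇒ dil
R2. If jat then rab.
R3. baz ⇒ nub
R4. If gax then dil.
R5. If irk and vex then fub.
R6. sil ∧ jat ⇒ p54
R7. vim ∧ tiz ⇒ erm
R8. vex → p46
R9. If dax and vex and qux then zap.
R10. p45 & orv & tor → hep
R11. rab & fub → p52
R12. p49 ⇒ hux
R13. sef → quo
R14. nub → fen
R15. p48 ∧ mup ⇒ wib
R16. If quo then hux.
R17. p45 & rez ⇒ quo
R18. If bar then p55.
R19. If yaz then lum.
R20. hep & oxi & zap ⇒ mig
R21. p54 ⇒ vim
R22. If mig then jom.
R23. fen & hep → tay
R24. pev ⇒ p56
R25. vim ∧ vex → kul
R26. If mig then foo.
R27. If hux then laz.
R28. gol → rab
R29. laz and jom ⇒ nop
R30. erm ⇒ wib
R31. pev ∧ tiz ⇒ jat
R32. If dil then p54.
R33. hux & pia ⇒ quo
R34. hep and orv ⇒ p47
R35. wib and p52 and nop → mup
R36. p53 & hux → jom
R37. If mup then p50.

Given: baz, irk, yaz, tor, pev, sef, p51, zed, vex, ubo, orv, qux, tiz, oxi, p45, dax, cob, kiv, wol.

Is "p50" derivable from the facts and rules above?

Yes

nub  (by R3: baz)
fub  (by R5: irk, vex)
zap  (by R9: dax, vex, qux)
hep  (by R10: p45, orv, tor)
quo  (by R13: sef)
fen  (by R14: nub)
hux  (by R16: quo)
lum  (by R19: yaz)
mig  (by R20: hep, oxi, zap)
jom  (by R22: mig)
laz  (by R27: hux)
nop  (by R29: laz, jom)
jat  (by R31: pev, tiz)
dil  (by R1: fen, lum)
rab  (by R2: jat)
p52  (by R11: rab, fub)
p54  (by R32: dil)
vim  (by R21: p54)
erm  (by R7: vim, tiz)
wib  (by R30: erm)
mup  (by R35: wib, p52, nop)
p50  (by R37: mup)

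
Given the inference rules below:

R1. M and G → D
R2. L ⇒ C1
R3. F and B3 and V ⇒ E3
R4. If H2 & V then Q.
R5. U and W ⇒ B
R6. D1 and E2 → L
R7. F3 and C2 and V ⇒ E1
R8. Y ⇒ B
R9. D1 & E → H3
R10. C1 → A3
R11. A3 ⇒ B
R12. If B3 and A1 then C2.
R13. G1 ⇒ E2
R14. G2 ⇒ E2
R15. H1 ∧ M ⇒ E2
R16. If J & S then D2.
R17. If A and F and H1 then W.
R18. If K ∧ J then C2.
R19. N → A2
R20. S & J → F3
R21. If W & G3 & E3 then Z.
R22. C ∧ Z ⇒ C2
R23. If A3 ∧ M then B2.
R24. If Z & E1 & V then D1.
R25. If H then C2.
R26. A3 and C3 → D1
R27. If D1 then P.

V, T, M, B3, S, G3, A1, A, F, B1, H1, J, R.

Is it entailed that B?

Yes

E3  (by R3: F, B3, V)
C2  (by R12: B3, A1)
E2  (by R15: H1, M)
W  (by R17: A, F, H1)
F3  (by R20: S, J)
Z  (by R21: W, G3, E3)
E1  (by R7: F3, C2, V)
D1  (by R24: Z, E1, V)
L  (by R6: D1, E2)
C1  (by R2: L)
A3  (by R10: C1)
B  (by R11: A3)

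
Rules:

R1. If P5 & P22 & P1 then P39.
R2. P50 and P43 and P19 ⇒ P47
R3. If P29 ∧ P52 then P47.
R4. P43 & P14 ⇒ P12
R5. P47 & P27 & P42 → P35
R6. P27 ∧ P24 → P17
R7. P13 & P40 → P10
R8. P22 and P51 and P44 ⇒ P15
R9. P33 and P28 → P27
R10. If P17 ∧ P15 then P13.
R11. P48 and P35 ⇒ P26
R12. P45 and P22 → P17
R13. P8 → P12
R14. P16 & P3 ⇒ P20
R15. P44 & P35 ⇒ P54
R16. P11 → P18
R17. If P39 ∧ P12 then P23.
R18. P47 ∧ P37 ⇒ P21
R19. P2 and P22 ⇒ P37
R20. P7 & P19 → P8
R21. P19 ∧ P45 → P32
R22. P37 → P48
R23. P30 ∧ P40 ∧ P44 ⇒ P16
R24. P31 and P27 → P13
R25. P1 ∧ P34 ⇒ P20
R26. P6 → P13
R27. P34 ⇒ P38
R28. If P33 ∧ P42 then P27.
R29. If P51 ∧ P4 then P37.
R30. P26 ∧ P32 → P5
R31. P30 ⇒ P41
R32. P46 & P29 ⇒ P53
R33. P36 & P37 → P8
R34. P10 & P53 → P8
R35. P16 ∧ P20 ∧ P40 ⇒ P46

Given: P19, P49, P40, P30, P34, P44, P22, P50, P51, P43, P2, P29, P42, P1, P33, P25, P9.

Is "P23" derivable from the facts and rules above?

No

Forward chaining from the given facts derives: P47, P15, P37, P48, P16, P20, P38, P27, P41, P46, P35, P26, P54, P21, P53.
The only rule concluding P23 is R17, which needs P39; that is never established.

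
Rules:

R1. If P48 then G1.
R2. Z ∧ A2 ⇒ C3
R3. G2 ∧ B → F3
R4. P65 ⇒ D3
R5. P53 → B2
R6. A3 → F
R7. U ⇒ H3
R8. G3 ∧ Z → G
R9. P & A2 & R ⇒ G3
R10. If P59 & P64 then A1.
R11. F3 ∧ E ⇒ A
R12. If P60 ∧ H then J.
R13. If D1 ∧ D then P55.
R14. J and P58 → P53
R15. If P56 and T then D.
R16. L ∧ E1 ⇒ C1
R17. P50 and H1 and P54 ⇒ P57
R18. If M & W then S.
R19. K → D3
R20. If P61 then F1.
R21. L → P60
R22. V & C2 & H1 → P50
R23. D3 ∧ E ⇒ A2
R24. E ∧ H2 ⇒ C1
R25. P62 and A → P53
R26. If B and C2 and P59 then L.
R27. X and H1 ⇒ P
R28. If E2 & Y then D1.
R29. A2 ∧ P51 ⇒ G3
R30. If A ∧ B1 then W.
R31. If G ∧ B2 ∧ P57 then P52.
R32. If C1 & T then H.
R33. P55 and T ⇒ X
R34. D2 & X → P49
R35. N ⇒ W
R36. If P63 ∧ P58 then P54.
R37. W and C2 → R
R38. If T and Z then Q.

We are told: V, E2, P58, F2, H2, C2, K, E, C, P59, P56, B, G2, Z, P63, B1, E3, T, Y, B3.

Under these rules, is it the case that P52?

Forward chaining from the given facts derives: F3, A, D, D3, A2, C1, L, D1, W, H, P54, R, Q, C3, P55, P60, X, J, P53, B2.
The only rule concluding P52 is R31, which needs G; that is never established.

No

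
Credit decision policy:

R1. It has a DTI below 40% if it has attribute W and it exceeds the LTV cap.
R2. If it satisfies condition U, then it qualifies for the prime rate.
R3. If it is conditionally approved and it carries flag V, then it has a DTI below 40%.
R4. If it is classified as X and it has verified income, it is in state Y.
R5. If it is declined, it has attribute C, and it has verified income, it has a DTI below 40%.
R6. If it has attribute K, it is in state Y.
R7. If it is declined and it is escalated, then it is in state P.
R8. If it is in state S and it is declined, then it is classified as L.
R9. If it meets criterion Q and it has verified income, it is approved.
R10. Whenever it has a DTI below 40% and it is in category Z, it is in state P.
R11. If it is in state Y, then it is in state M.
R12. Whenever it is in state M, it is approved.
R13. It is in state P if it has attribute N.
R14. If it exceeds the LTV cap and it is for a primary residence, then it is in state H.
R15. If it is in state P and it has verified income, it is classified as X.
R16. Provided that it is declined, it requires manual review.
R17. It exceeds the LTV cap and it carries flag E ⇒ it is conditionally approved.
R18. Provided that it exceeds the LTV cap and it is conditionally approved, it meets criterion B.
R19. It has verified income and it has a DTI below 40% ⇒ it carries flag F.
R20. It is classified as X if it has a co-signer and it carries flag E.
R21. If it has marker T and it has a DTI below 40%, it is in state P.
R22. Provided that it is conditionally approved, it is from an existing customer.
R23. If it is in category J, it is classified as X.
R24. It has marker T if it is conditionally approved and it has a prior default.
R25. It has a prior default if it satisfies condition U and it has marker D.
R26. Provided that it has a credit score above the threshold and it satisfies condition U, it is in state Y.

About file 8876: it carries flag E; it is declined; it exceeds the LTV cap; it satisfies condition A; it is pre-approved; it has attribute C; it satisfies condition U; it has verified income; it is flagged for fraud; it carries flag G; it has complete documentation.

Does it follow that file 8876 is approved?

No

Forward chaining from the given facts derives: qualifies for the prime rate, has a DTI below 40%, requires manual review, is conditionally approved, meets criterion B, carries flag F, is from an existing customer.
Rules concluding "it is approved": R9 needs "it meets criterion Q"; R12 needs "it is in state M" — none of these are established.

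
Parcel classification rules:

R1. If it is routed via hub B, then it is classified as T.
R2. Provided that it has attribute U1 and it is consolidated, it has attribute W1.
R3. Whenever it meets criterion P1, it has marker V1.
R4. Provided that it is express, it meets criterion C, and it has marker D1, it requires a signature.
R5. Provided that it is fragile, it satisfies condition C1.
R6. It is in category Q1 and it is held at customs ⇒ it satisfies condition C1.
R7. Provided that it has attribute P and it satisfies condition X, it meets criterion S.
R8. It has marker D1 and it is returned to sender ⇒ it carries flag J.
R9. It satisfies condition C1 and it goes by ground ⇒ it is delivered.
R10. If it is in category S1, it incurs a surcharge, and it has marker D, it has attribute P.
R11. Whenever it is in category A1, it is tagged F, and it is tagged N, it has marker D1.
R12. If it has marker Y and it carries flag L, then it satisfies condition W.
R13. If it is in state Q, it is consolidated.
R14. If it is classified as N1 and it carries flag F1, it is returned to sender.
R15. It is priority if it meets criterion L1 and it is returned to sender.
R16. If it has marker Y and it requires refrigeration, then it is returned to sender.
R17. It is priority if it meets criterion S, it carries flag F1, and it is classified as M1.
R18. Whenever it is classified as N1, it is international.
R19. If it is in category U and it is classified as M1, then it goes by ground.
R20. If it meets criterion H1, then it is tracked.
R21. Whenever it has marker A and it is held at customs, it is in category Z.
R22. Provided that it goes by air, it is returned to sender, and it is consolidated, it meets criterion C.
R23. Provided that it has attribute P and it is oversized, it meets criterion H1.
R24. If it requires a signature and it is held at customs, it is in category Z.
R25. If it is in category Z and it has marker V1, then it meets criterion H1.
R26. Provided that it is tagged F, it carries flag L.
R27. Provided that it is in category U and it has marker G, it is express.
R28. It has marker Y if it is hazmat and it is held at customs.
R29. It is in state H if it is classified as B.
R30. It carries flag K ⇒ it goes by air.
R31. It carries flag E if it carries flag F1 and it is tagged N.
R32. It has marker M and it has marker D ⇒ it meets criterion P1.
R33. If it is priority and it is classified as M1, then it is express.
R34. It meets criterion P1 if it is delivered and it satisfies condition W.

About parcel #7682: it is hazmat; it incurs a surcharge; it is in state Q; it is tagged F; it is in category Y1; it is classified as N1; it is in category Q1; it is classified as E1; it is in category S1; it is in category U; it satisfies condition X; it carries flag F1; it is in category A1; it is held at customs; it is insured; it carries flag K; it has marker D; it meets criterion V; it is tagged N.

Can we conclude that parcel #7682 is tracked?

Forward chaining from the given facts derives: satisfies condition C1, has attribute P, has marker D1, is consolidated, is returned to sender, is international, carries flag L, has marker Y, goes by air, carries flag E, meets criterion S, carries flag J, satisfies condition W, meets criterion C.
The only rule concluding "it is tracked" is R20, which needs "it meets criterion H1"; that is never established.

No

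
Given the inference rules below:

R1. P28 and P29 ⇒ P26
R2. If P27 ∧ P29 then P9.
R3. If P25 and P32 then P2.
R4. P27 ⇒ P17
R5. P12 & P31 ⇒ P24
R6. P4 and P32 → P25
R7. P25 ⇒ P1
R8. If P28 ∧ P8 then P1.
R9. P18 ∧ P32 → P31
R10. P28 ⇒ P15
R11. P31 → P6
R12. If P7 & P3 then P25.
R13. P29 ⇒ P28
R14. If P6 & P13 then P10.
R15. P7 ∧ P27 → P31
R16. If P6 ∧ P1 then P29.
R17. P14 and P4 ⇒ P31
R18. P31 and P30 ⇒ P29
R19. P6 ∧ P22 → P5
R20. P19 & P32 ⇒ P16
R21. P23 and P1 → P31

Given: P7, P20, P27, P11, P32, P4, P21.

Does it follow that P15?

Yes

P25  (by R6: P4, P32)
P1  (by R7: P25)
P31  (by R15: P7, P27)
P6  (by R11: P31)
P29  (by R16: P6, P1)
P28  (by R13: P29)
P15  (by R10: P28)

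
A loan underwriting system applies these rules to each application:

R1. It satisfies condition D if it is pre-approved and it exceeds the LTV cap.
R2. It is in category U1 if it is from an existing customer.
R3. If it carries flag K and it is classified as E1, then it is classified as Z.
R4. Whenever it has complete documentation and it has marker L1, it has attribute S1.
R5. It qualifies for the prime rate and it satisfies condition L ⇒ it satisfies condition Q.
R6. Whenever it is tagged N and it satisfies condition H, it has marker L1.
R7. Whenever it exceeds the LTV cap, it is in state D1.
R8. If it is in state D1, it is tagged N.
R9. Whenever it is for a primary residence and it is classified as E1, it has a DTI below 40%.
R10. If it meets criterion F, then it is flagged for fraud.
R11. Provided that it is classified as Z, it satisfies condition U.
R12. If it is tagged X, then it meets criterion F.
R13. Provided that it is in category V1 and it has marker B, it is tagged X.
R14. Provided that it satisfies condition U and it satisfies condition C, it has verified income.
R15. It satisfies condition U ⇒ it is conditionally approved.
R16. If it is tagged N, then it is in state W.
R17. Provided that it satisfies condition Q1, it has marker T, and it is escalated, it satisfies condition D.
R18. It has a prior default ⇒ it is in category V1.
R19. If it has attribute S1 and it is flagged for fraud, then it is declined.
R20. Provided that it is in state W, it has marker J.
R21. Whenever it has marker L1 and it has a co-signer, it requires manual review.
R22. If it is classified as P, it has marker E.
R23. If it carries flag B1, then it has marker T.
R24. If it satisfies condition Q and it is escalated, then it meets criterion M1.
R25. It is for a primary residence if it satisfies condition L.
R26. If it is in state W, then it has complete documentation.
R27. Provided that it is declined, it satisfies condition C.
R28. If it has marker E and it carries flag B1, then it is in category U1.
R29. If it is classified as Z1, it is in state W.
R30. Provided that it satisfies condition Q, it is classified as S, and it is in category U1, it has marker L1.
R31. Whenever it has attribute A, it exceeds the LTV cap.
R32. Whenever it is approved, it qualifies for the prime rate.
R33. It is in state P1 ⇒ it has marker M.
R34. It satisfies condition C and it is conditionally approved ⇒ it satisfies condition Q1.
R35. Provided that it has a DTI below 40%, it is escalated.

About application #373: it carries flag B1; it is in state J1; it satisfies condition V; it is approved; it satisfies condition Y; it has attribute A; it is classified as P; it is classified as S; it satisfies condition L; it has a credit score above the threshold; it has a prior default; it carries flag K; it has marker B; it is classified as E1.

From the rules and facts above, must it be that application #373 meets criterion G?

No

Forward chaining from the given facts derives: is classified as Z, satisfies condition U, is conditionally approved, is in category V1, has marker E, has marker T, is for a primary residence, is in category U1, exceeds the LTV cap, qualifies for the prime rate, satisfies condition Q, is in state D1, is tagged N, has a DTI below 40%, is tagged X, is in state W, has marker J, has complete documentation, has marker L1, is escalated, has attribute S1, meets criterion F, meets criterion M1, is flagged for fraud, is declined, satisfies condition C, satisfies condition Q1, has verified income, satisfies condition D.
No rule has "it meets criterion G" as its conclusion, and it is not among the given facts.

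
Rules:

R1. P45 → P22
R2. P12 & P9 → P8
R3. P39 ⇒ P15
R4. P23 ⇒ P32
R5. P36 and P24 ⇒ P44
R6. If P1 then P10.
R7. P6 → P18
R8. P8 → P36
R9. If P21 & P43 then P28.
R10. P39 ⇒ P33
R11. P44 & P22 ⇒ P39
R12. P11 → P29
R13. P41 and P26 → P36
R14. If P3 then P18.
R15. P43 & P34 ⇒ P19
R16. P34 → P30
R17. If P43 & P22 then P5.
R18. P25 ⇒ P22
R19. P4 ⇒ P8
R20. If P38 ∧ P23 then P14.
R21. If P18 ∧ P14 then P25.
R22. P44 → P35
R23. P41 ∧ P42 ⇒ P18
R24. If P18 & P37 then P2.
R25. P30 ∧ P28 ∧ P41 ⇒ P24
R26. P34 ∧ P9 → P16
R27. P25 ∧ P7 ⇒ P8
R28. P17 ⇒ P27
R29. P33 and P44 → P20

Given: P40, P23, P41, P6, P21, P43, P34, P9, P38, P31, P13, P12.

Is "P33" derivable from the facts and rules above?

Yes

P8  (by R2: P12, P9)
P18  (by R7: P6)
P36  (by R8: P8)
P28  (by R9: P21, P43)
P30  (by R16: P34)
P14  (by R20: P38, P23)
P25  (by R21: P18, P14)
P24  (by R25: P30, P28, P41)
P44  (by R5: P36, P24)
P22  (by R18: P25)
P39  (by R11: P44, P22)
P33  (by R10: P39)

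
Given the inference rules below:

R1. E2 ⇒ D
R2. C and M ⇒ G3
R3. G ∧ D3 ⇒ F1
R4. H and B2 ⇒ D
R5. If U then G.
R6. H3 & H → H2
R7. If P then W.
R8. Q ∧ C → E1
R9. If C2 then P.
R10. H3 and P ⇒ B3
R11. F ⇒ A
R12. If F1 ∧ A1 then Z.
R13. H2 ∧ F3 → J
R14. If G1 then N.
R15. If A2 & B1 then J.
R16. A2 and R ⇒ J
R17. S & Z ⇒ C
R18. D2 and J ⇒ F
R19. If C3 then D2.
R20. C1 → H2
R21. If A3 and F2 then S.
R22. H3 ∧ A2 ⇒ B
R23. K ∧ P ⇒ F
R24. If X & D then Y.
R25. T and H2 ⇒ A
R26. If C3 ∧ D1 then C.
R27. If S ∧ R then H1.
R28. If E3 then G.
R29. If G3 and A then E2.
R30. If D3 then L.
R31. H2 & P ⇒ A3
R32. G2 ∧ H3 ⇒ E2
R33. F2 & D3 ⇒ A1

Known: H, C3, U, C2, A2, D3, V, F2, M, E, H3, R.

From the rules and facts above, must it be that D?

Yes

G  (by R5: U)
H2  (by R6: H3, H)
P  (by R9: C2)
J  (by R16: A2, R)
D2  (by R19: C3)
A3  (by R31: H2, P)
A1  (by R33: F2, D3)
F1  (by R3: G, D3)
Z  (by R12: F1, A1)
F  (by R18: D2, J)
S  (by R21: A3, F2)
A  (by R11: F)
C  (by R17: S, Z)
G3  (by R2: C, M)
E2  (by R29: G3, A)
D  (by R1: E2)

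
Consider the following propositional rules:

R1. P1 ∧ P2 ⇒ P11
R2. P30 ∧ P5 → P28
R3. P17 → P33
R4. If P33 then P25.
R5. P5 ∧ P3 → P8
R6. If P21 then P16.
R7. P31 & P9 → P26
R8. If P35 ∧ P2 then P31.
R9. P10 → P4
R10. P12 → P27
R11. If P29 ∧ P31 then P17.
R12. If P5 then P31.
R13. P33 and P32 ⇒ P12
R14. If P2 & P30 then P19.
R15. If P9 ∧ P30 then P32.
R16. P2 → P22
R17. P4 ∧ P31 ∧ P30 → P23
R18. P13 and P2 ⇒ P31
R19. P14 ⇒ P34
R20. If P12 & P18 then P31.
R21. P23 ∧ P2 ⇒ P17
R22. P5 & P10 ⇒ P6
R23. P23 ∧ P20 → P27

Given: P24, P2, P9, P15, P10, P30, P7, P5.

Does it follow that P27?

P4  (by R9: P10)
P31  (by R12: P5)
P32  (by R15: P9, P30)
P23  (by R17: P4, P31, P30)
P17  (by R21: P23, P2)
P33  (by R3: P17)
P12  (by R13: P33, P32)
P27  (by R10: P12)

Yes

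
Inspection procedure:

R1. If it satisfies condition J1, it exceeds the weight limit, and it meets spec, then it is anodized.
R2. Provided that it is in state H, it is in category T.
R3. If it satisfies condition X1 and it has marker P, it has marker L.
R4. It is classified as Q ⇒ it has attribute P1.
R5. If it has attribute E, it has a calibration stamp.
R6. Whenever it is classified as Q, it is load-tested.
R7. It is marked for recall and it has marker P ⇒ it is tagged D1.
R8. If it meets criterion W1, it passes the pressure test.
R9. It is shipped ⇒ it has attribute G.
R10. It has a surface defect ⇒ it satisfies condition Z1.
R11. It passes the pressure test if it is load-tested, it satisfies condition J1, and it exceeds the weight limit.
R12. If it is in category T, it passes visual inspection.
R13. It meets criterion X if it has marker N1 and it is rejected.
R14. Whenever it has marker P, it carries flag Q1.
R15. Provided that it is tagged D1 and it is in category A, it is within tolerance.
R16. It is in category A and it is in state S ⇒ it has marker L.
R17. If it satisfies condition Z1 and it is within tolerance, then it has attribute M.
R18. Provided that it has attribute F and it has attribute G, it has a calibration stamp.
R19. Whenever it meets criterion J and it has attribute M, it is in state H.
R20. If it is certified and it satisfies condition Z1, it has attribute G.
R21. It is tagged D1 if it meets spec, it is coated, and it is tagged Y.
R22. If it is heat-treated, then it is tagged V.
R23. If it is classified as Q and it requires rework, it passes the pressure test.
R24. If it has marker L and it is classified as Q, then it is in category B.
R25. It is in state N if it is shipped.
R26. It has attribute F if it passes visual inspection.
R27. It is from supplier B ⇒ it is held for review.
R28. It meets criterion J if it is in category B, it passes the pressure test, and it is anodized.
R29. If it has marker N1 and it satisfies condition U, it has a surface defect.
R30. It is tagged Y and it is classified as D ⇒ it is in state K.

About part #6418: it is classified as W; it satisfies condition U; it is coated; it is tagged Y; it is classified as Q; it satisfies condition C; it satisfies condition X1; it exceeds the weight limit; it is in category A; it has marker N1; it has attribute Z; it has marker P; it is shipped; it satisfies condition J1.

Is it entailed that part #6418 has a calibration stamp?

Forward chaining from the given facts derives: has marker L, has attribute P1, is load-tested, has attribute G, passes the pressure test, carries flag Q1, is in category B, is in state N, has a surface defect, satisfies condition Z1.
Rules concluding "it has a calibration stamp": R5 needs "it has attribute E"; R18 needs "it has attribute F" — none of these are established.

No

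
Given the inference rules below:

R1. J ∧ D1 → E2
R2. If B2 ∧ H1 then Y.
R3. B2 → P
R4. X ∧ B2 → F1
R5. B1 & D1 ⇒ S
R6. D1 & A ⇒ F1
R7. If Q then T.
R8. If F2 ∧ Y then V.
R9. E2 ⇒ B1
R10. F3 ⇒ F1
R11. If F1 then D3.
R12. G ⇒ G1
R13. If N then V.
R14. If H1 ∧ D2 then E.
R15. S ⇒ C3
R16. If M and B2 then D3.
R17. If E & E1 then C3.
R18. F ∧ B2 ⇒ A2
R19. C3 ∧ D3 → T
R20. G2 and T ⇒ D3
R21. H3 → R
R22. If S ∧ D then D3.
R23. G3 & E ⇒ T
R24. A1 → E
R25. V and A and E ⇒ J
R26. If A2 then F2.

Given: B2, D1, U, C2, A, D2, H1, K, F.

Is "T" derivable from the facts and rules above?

Yes

Y  (by R2: B2, H1)
F1  (by R6: D1, A)
D3  (by R11: F1)
E  (by R14: H1, D2)
A2  (by R18: F, B2)
F2  (by R26: A2)
V  (by R8: F2, Y)
J  (by R25: V, A, E)
E2  (by R1: J, D1)
B1  (by R9: E2)
S  (by R5: B1, D1)
C3  (by R15: S)
T  (by R19: C3, D3)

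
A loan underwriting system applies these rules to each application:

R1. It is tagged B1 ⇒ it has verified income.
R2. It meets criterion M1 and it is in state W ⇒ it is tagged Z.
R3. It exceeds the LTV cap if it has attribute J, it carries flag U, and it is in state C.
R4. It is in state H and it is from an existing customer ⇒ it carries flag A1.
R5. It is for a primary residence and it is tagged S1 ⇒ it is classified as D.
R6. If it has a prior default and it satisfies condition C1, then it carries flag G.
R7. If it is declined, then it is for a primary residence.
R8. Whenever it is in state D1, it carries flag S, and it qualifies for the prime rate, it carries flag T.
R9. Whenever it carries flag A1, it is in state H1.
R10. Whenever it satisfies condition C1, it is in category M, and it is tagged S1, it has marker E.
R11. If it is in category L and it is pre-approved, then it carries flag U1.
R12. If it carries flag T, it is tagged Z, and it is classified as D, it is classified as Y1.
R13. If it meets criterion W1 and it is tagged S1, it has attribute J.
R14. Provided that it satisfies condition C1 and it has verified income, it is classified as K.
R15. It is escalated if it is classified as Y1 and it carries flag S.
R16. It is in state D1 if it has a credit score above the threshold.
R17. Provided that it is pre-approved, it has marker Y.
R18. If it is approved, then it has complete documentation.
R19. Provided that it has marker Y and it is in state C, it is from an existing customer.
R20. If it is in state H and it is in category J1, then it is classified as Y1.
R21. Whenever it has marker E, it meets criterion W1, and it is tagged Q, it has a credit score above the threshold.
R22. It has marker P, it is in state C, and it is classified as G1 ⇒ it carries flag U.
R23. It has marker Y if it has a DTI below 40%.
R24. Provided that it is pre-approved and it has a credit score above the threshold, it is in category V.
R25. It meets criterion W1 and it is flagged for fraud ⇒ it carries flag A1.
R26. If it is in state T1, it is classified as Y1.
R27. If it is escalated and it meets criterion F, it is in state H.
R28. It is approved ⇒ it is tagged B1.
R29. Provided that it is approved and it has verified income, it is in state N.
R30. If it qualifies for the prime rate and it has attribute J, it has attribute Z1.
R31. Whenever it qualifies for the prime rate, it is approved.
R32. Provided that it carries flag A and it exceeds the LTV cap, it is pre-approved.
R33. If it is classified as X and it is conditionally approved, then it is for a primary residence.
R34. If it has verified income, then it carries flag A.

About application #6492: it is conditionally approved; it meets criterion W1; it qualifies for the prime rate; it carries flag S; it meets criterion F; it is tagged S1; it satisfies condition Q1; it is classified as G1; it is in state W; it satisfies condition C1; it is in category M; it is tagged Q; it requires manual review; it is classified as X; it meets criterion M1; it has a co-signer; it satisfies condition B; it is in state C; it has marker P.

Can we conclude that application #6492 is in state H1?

Yes

By R2 (it meets criterion M1, it is in state W): it is tagged Z.
By R10 (it satisfies condition C1, it is in category M, it is tagged S1): it has marker E.
By R13 (it meets criterion W1, it is tagged S1): it has attribute J.
By R21 (it has marker E, it meets criterion W1, it is tagged Q): it has a credit score above the threshold.
By R22 (it has marker P, it is in state C, it is classified as G1): it carries flag U.
By R31 (it qualifies for the prime rate): it is approved.
By R33 (it is classified as X, it is conditionally approved): it is for a primary residence.
By R3 (it has attribute J, it carries flag U, it is in state C): it exceeds the LTV cap.
By R5 (it is for a primary residence, it is tagged S1): it is classified as D.
By R16 (it has a credit score above the threshold): it is in state D1.
By R28 (it is approved): it is tagged B1.
By R1 (it is tagged B1): it has verified income.
By R8 (it is in state D1, it carries flag S, it qualifies for the prime rate): it carries flag T.
By R12 (it carries flag T, it is tagged Z, it is classified as D): it is classified as Y1.
By R15 (it is classified as Y1, it carries flag S): it is escalated.
By R27 (it is escalated, it meets criterion F): it is in state H.
By R34 (it has verified income): it carries flag A.
By R32 (it carries flag A, it exceeds the LTV cap): it is pre-approved.
By R17 (it is pre-approved): it has marker Y.
By R19 (it has marker Y, it is in state C): it is from an existing customer.
By R4 (it is in state H, it is from an existing customer): it carries flag A1.
By R9 (it carries flag A1): it is in state H1.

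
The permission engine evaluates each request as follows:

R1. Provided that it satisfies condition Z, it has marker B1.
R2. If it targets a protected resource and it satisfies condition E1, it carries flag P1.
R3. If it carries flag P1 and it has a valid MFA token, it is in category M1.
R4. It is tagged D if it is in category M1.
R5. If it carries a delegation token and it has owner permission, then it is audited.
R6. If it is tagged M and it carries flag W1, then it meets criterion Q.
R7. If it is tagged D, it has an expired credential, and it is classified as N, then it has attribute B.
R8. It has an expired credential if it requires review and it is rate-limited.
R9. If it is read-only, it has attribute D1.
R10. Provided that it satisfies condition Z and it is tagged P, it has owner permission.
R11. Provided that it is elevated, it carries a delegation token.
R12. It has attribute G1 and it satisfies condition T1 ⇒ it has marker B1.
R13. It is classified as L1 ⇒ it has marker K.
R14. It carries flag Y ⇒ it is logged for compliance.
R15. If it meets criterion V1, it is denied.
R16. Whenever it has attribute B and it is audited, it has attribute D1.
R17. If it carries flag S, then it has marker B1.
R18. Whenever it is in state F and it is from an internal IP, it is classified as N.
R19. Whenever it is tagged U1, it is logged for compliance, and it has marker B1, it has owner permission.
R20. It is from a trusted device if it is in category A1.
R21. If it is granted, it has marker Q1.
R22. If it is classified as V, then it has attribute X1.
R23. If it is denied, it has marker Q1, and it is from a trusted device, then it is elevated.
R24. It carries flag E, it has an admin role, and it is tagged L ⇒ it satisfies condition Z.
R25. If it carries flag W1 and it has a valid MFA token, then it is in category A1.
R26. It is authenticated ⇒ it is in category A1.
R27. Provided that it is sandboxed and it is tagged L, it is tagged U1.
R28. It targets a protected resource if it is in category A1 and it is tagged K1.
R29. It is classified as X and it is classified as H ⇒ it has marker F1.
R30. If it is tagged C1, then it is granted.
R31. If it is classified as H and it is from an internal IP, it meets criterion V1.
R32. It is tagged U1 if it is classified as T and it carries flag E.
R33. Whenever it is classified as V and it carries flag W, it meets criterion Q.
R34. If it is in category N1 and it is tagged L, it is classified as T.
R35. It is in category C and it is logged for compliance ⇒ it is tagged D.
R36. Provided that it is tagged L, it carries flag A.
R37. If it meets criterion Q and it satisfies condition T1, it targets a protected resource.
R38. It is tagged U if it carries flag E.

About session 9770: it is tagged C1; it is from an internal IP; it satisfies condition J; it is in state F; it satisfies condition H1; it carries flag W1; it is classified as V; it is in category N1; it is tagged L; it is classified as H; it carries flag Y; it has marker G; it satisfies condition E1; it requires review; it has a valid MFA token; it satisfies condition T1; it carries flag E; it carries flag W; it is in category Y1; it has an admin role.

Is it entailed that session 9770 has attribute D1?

No

Forward chaining from the given facts derives: is logged for compliance, is classified as N, has attribute X1, satisfies condition Z, is in category A1, is granted, meets criterion V1, meets criterion Q, is classified as T, carries flag A, targets a protected resource, is tagged U, has marker B1, carries flag P1, is in category M1, is tagged D, is denied, is from a trusted device, has marker Q1, is elevated, is tagged U1, carries a delegation token, has owner permission, is audited.
Rules concluding "it has attribute D1": R9 needs "it is read-only"; R16 needs "it has attribute B" — none of these are established.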